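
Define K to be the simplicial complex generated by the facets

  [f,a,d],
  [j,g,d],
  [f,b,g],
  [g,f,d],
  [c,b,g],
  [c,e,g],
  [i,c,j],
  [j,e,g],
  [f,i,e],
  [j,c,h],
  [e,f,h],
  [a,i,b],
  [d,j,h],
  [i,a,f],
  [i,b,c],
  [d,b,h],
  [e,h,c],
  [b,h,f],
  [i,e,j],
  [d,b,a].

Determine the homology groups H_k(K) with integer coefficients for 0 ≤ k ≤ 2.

H_0 ≅ Z,  H_1 ≅ Z ⊕ Z/2,  H_2 = 0.

Take the total order a < b < c < d < e < f < g < h < i < j on the vertex set. Then K (dimension 2) consists of the simplices:

  0-simplices (10): a, b, c, d, e, f, g, h, i, j
  1-simplices (30): ab, ad, af, ai, bc, bd, bf, bg, bh, bi, ce, cg, ch, ci, cj, df, dg, dh, dj, ef, eg, eh, ei, ej, fg, fh, fi, gj, hj, ij
  2-simplices (20): abd, abi, adf, afi, bcg, bci, bdh, bfg, bfh, ceg, ceh, chj, cij, dfg, dgj, dhj, efh, efi, egj, eij

giving chain groups C_0 ≅ Z^10, C_1 ≅ Z^30, C_2 ≅ Z^20.

The boundary map ∂_1: C_1 → C_0 maps an edge to its endpoints' difference, ∂[p,q] = q − p. For instance
  ∂fi = i − f.
As a 10×30 matrix over Z this has rank 9, with invariant factors (1,1,1,1,1,1,1,1,1).

The boundary map ∂_2: C_2 → C_1 acts by ∂[p,q,r] = [q,r] − [p,r] + [p,q]. For instance
  ∂bfg = fg − bg + bf,
  ∂abi = bi − ai + ab.
The resulting 30×20 matrix has rank 20, and its Smith normal form has invariant factors (1,1,1,1,1,1,1,1,1,1,1,1,1,1,1,1,1,1,1,2).

Reading off H_k = ker ∂_k / im ∂_{k+1}:

  H_0: rank C_0 − rank ∂_1 = 10 − 9 = 1, and the invariant factors of ∂_1 are all 1, so H_0 = Z.
  H_1: rank ker ∂_1 − rank ∂_2 = (30 − 9) − 20 = 1, and ∂_2 has invariant factor 2 > 1, so H_1 = Z ⊕ Z/2.
  H_2: rank ker ∂_2 − rank ∂_3 = (20 − 20) − 0 = 0, and there is no ∂_3, so H_2 = 0.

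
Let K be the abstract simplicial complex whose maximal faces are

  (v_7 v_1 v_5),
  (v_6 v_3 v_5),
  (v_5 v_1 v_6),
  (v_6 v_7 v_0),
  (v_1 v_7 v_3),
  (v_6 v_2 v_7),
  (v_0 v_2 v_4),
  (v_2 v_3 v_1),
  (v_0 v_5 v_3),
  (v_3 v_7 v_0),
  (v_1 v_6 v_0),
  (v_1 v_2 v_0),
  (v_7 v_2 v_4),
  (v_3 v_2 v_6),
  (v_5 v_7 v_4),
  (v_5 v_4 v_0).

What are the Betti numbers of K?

Take the total order v_0 < v_1 < v_2 < v_3 < v_4 < v_5 < v_6 < v_7 on the vertex set. Then K (dimension 2) consists of the simplices:

  0-simplices (8): [v_0], [v_1], [v_2], [v_3], [v_4], [v_5], [v_6], [v_7]
  1-simplices (24): (24 of them)
  2-simplices (16): (16 of them)

giving chain groups C_0 ≅ Z^8, C_1 ≅ Z^24, C_2 ≅ Z^16.

∂_1: C_1 → C_0 is given by ∂[p,q] = [q] − [p]. For instance
  ∂[v_1,v_5] = [v_5] − [v_1].
This gives a 8×24 integer matrix of rank 7; reducing to Smith normal form yields diagonal entries (1,1,1,1,1,1,1).

Boundary ∂_2: C_2 → C_1 sends each 2-simplex [p,q,r] to [q,r] − [p,r] + [p,q]. For instance
  ∂[v_0,v_6,v_7] = [v_6,v_7] − [v_0,v_7] + [v_0,v_6],
  ∂[v_0,v_1,v_6] = [v_1,v_6] − [v_0,v_6] + [v_0,v_1].
The 24×16 boundary matrix has rank 15 and Smith normal form diag(1,1,1,1,1,1,1,1,1,1,1,1,1,1,1).

Computing H_k = (kernel of ∂_k) / (image of ∂_{k+1}):

  H_0: rank C_0 − rank ∂_1 = 8 − 7 = 1, and the invariant factors of ∂_1 are all 1, so H_0 = Z.
  H_1: rank ker ∂_1 − rank ∂_2 = (24 − 7) − 15 = 2, and the invariant factors of ∂_2 are all 1, so H_1 = Z^2.
  H_2: rank ker ∂_2 − rank ∂_3 = (16 − 15) − 0 = 1, and there is no ∂_3, so H_2 = Z.

Hence the Betti numbers are b_0 = 1, b_1 = 2, b_2 = 1.

b_0 = 1, b_1 = 2, b_2 = 1.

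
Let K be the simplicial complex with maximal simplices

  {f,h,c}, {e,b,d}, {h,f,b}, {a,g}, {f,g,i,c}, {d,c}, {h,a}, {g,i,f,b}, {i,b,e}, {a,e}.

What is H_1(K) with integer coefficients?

Order the vertices as a < b < c < d < e < f < g < h < i. Listing each simplex with vertices in this order, K has dimension 3 with simplices:

  0-simplices (9): a, b, c, d, e, f, g, h, i
  1-simplices (20): ae, ag, ah, bd, be, bf, bg, bh, bi, cd, cf, cg, ch, ci, de, ei, fg, fh, fi, gi
  2-simplices (11): bde, bei, bfg, bfh, bfi, bgi, cfg, cfh, cfi, cgi, fgi
  3-simplices (2): bfgi, cfgi

giving chain groups C_0 ≅ Z^9, C_1 ≅ Z^20, C_2 ≅ Z^11, C_3 ≅ Z^2.

∂_1: C_1 → C_0 maps an edge to its endpoints' difference, ∂[p,q] = q − p. For instance
  ∂bg = g − b.
The 9×20 boundary matrix has rank 8 and Smith normal form diag(1,1,1,1,1,1,1,1).

Boundary ∂_2: C_2 → C_1 sends each 2-simplex [p,q,r] to [q,r] − [p,r] + [p,q]. For instance
  ∂cfh = fh − ch + cf,
  ∂bfg = fg − bg + bf.
As a 20×11 matrix over Z this has rank 9, with invariant factors (1,1,1,1,1,1,1,1,1).

Boundary ∂_3: C_3 → C_2 sends each 3-simplex σ to the alternating sum Σ_i (−1)^i (σ with its i-th vertex removed). For instance
  ∂bfgi = fgi − bgi + bfi − bfg,
  ∂cfgi = fgi − cgi + cfi − cfg.
This gives a 11×2 integer matrix of rank 2; reducing to Smith normal form yields diagonal entries (1,1).

From H_k ≅ ker(∂_k) / im(∂_{k+1}) we obtain:

  H_1: rank ker ∂_1 − rank ∂_2 = (20 − 8) − 9 = 3, and the invariant factors of ∂_2 are all 1, so H_1 ≅ Z^3.

H_1 = Z^3.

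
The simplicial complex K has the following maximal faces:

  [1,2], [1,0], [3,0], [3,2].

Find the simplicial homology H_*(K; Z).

H_0 ≅ Z,  H_1 ≅ Z.

Fix the vertex order 0 < 1 < 2 < 3 and write every simplex with vertices in increasing order. Then dim K = 1 and the simplices of K are:

  0-simplices (4): [0], [1], [2], [3]
  1-simplices (4): [0,1], [0,3], [1,2], [2,3]

giving chain groups C_0 ≅ Z^4, C_1 ≅ Z^4.

The boundary map ∂_1: C_1 → C_0 maps an edge to its endpoints' difference, ∂[p,q] = q − p. For instance
  ∂[0,3] = [3] − [0].
This gives a 4×4 integer matrix of rank 3; reducing to Smith normal form yields diagonal entries (1,1,1).

From H_k ≅ ker(∂_k) / im(∂_{k+1}) we obtain:

  H_0: rank C_0 − rank ∂_1 = 4 − 3 = 1, and the invariant factors of ∂_1 are all 1, so H_0 ≅ Z.
  H_1: rank ker ∂_1 − rank ∂_2 = (4 − 3) − 0 = 1, and there is no ∂_2, so H_1 ≅ Z.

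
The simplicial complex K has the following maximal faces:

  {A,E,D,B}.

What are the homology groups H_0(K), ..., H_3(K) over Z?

Fix the vertex order A < B < D < E and write every simplex with vertices in increasing order. Then dim K = 3 and the simplices of K are:

  0-simplices (4): A, B, D, E
  1-simplices (6): AB, AD, AE, BD, BE, DE
  2-simplices (4): ABD, ABE, ADE, BDE
  3-simplices (1): ABDE

Hence C_0 ≅ Z^4, C_1 ≅ Z^6, C_2 ≅ Z^4, C_3 ≅ Z^1.

∂_1: C_1 → C_0 is given by ∂[p,q] = [q] − [p].
This gives a 4×6 integer matrix of rank 3; reducing to Smith normal form yields diagonal entries (1,1,1).

Boundary ∂_2: C_2 → C_1 maps a triangle to the signed sum of its edges. For instance
  ∂ADE = DE − AE + AD,
  ∂ABE = BE − AE + AB.
As a 6×4 matrix over Z this has rank 3, with invariant factors (1,1,1).

∂_3: C_3 → C_2 sends each 3-simplex σ to the alternating sum Σ_i (−1)^i (σ with its i-th vertex removed). For instance
  ∂ABDE = BDE − ADE + ABE − ABD.
The resulting 4×1 matrix has rank 1, and its Smith normal form has invariant factors (1).

Reading off H_k = ker ∂_k / im ∂_{k+1}:

  H_0: rank C_0 − rank ∂_1 = 4 − 3 = 1, and the invariant factors of ∂_1 are all 1, so H_0 ≅ Z.
  H_1: rank ker ∂_1 − rank ∂_2 = (6 − 3) − 3 = 0, and the invariant factors of ∂_2 are all 1, so H_1 ≅ 0.
  H_2: rank ker ∂_2 − rank ∂_3 = (4 − 3) − 1 = 0, and the invariant factors of ∂_3 are all 1, so H_2 ≅ 0.
  H_3: rank ker ∂_3 − rank ∂_4 = (1 − 1) − 0 = 0, and there is no ∂_4, so H_3 ≅ 0.

As a check, the Euler characteristic is 4 − 6 + 4 − 1 = 1, which agrees with 1 − 0 + 0 − 0 = 1.

H_0 ≅ Z,  H_1 = 0,  H_2 = 0,  H_3 = 0.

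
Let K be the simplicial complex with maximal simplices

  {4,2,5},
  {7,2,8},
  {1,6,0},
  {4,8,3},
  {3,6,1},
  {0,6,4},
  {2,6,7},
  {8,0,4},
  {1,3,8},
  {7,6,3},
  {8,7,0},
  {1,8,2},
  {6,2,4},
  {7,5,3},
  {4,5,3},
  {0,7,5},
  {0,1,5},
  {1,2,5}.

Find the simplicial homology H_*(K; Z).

H_0 = Z,  H_1 = Z^2,  H_2 = Z.

Take the total order 0 < 1 < 2 < 3 < 4 < 5 < 6 < 7 < 8 on the vertex set. Then K (dimension 2) consists of the simplices:

  0-simplices (9): [0], [1], [2], [3], [4], [5], [6], [7], [8]
  1-simplices (27): (27 of them)
  2-simplices (18): [0,1,5], [0,1,6], [0,4,6], [0,4,8], [0,5,7], [0,7,8], [1,2,5], [1,2,8], [1,3,6], [1,3,8], [2,4,5], [2,4,6], [2,6,7], [2,7,8], [3,4,5], [3,4,8], [3,5,7], [3,6,7]

Hence C_0 ≅ Z^9, C_1 ≅ Z^27, C_2 ≅ Z^18.

∂_1: C_1 → C_0 maps an edge to its endpoints' difference, ∂[p,q] = q − p. For instance
  ∂[1,6] = [6] − [1].
As a 9×27 matrix over Z this has rank 8, with invariant factors (1,1,1,1,1,1,1,1).

Boundary ∂_2: C_2 → C_1 maps a triangle to the signed sum of its edges. For instance
  ∂[0,1,5] = [1,5] − [0,5] + [0,1],
  ∂[1,3,8] = [3,8] − [1,8] + [1,3].
This gives a 27×18 integer matrix of rank 17; reducing to Smith normal form yields diagonal entries (1,1,1,1,1,1,1,1,1,1,1,1,1,1,1,1,1).

Now H_k = ker ∂_k / im ∂_{k+1}, so:

  H_0: rank C_0 − rank ∂_1 = 9 − 8 = 1, and the invariant factors of ∂_1 are all 1, so H_0 ≅ Z.
  H_1: rank ker ∂_1 − rank ∂_2 = (27 − 8) − 17 = 2, and the invariant factors of ∂_2 are all 1, so H_1 ≅ Z^2.
  H_2: rank ker ∂_2 − rank ∂_3 = (18 − 17) − 0 = 1, and there is no ∂_3, so H_2 ≅ Z.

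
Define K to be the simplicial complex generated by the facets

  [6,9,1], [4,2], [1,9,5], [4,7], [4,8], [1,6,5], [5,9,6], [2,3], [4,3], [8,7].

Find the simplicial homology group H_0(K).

Fix the vertex order 1 < 2 < 3 < 4 < 5 < 6 < 7 < 8 < 9 and write every simplex with vertices in increasing order. Then dim K = 2 and the simplices of K are:

  0-simplices (9): [1], [2], [3], [4], [5], [6], [7], [8], [9]
  1-simplices (12): [1,5], [1,6], [1,9], [2,3], [2,4], [3,4], [4,7], [4,8], [5,6], [5,9], [6,9], [7,8]
  2-simplices (4): [1,5,6], [1,5,9], [1,6,9], [5,6,9]

giving chain groups C_0 ≅ Z^9, C_1 ≅ Z^12, C_2 ≅ Z^4.

The boundary map ∂_1: C_1 → C_0 is given by ∂[p,q] = [q] − [p]. For instance
  ∂[2,3] = [3] − [2].
The resulting 9×12 matrix has rank 7, and its Smith normal form has invariant factors (1,1,1,1,1,1,1).

The boundary map ∂_2: C_2 → C_1 acts by ∂[p,q,r] = [q,r] − [p,r] + [p,q]. For instance
  ∂[1,6,9] = [6,9] − [1,9] + [1,6],
  ∂[1,5,6] = [5,6] − [1,6] + [1,5].
As a 12×4 matrix over Z this has rank 3, with invariant factors (1,1,1).

From H_k ≅ ker(∂_k) / im(∂_{k+1}) we obtain:

  H_0: rank C_0 − rank ∂_1 = 9 − 7 = 2, and the invariant factors of ∂_1 are all 1, so H_0 ≅ Z^2.

H_0 ≅ Z^2.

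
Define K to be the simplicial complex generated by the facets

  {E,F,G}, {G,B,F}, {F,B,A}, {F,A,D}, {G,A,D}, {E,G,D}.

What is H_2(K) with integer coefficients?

H_2 ≅ 0.

Fix the vertex order A < B < D < E < F < G and write every simplex with vertices in increasing order. Then dim K = 2 and the simplices of K are:

  0-simplices (6): A, B, D, E, F, G
  1-simplices (12): AB, AD, AF, AG, BF, BG, DE, DF, DG, EF, EG, FG
  2-simplices (6): ABF, ADF, ADG, BFG, DEG, EFG

giving chain groups C_0 ≅ Z^6, C_1 ≅ Z^12, C_2 ≅ Z^6.

The boundary map ∂_1: C_1 → C_0 is given by ∂[p,q] = [q] − [p]. For instance
  ∂AG = G − A.
The 6×12 boundary matrix has rank 5 and Smith normal form diag(1,1,1,1,1).

Boundary ∂_2: C_2 → C_1 maps a triangle to the signed sum of its edges. For instance
  ∂BFG = FG − BG + BF,
  ∂EFG = FG − EG + EF.
This gives a 12×6 integer matrix of rank 6; reducing to Smith normal form yields diagonal entries (1,1,1,1,1,1).

Reading off H_k = ker ∂_k / im ∂_{k+1}:

  H_2: rank ker ∂_2 − rank ∂_3 = (6 − 6) − 0 = 0, and there is no ∂_3, so H_2 ≅ 0.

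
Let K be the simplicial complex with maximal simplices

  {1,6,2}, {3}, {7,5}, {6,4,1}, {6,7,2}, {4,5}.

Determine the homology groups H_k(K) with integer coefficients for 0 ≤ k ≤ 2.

Fix the vertex order 1 < 2 < 3 < 4 < 5 < 6 < 7 and write every simplex with vertices in increasing order. Then dim K = 2 and the simplices of K are:

  0-simplices (7): [1], [2], [3], [4], [5], [6], [7]
  1-simplices (9): [1,2], [1,4], [1,6], [2,6], [2,7], [4,5], [4,6], [5,7], [6,7]
  2-simplices (3): [1,2,6], [1,4,6], [2,6,7]

Hence C_0 ≅ Z^7, C_1 ≅ Z^9, C_2 ≅ Z^3.

∂_1: C_1 → C_0 is given by ∂[p,q] = [q] − [p]. For instance
  ∂[4,6] = [6] − [4].
This gives a 7×9 integer matrix of rank 5; reducing to Smith normal form yields diagonal entries (1,1,1,1,1).

∂_2: C_2 → C_1 acts by ∂[p,q,r] = [q,r] − [p,r] + [p,q]. For instance
  ∂[1,4,6] = [4,6] − [1,6] + [1,4],
  ∂[2,6,7] = [6,7] − [2,7] + [2,6].
The resulting 9×3 matrix has rank 3, and its Smith normal form has invariant factors (1,1,1).

Reading off H_k = ker ∂_k / im ∂_{k+1}:

  H_0: rank C_0 − rank ∂_1 = 7 − 5 = 2, and the invariant factors of ∂_1 are all 1, so H_0 ≅ Z^2.
  H_1: rank ker ∂_1 − rank ∂_2 = (9 − 5) − 3 = 1, and the invariant factors of ∂_2 are all 1, so H_1 ≅ Z.
  H_2: rank ker ∂_2 − rank ∂_3 = (3 − 3) − 0 = 0, and there is no ∂_3, so H_2 ≅ 0.

As a check, the Euler characteristic is 7 − 9 + 3 = 1, which agrees with 2 − 1 + 0 = 1.

H_0 ≅ Z^2,  H_1 ≅ Z,  H_2 = 0.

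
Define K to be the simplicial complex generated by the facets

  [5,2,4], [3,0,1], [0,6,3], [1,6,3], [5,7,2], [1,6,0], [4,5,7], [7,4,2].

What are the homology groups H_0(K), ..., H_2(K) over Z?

H_0 ≅ Z^2,  H_1 = 0,  H_2 ≅ Z^2.

Fix the vertex order 0 < 1 < 2 < 3 < 4 < 5 < 6 < 7 and write every simplex with vertices in increasing order. Then dim K = 2 and the simplices of K are:

  0-simplices (8): [0], [1], [2], [3], [4], [5], [6], [7]
  1-simplices (12): [0,1], [0,3], [0,6], [1,3], [1,6], [2,4], [2,5], [2,7], [3,6], [4,5], [4,7], [5,7]
  2-simplices (8): [0,1,3], [0,1,6], [0,3,6], [1,3,6], [2,4,5], [2,4,7], [2,5,7], [4,5,7]

so the chain groups are C_0 ≅ Z^8, C_1 ≅ Z^12, C_2 ≅ Z^8.

The boundary map ∂_1: C_1 → C_0 is given by ∂[p,q] = [q] − [p]. For instance
  ∂[1,3] = [3] − [1].
The resulting 8×12 matrix has rank 6, and its Smith normal form has invariant factors (1,1,1,1,1,1).

Boundary ∂_2: C_2 → C_1 sends each 2-simplex [p,q,r] to [q,r] − [p,r] + [p,q]. For instance
  ∂[2,4,7] = [4,7] − [2,7] + [2,4],
  ∂[0,3,6] = [3,6] − [0,6] + [0,3].
As a 12×8 matrix over Z this has rank 6, with invariant factors (1,1,1,1,1,1).

From H_k ≅ ker(∂_k) / im(∂_{k+1}) we obtain:

  H_0: rank C_0 − rank ∂_1 = 8 − 6 = 2, and the invariant factors of ∂_1 are all 1, so H_0 = Z^2.
  H_1: rank ker ∂_1 − rank ∂_2 = (12 − 6) − 6 = 0, and the invariant factors of ∂_2 are all 1, so H_1 = 0.
  H_2: rank ker ∂_2 − rank ∂_3 = (8 − 6) − 0 = 2, and there is no ∂_3, so H_2 = Z^2.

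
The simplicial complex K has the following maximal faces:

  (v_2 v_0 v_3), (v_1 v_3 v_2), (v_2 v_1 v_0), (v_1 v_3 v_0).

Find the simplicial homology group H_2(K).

H_2 = Z.

We work with the vertex ordering v_0 < v_1 < v_2 < v_3. The simplices of K, each written with vertices in increasing order, are:

  0-simplices (4): [v_0], [v_1], [v_2], [v_3]
  1-simplices (6): [v_0,v_1], [v_0,v_2], [v_0,v_3], [v_1,v_2], [v_1,v_3], [v_2,v_3]
  2-simplices (4): [v_0,v_1,v_2], [v_0,v_1,v_3], [v_0,v_2,v_3], [v_1,v_2,v_3]

so the chain groups are C_0 ≅ Z^4, C_1 ≅ Z^6, C_2 ≅ Z^4.

∂_1: C_1 → C_0 sends each edge [p,q] (with p < q) to q − p. For instance
  ∂[v_0,v_3] = [v_3] − [v_0].
The 4×6 boundary matrix has rank 3 and Smith normal form diag(1,1,1).

Boundary ∂_2: C_2 → C_1 sends each 2-simplex [p,q,r] to [q,r] − [p,r] + [p,q]. For instance
  ∂[v_0,v_1,v_3] = [v_1,v_3] − [v_0,v_3] + [v_0,v_1],
  ∂[v_0,v_1,v_2] = [v_1,v_2] − [v_0,v_2] + [v_0,v_1].
This gives a 6×4 integer matrix of rank 3; reducing to Smith normal form yields diagonal entries (1,1,1).

From H_k ≅ ker(∂_k) / im(∂_{k+1}) we obtain:

  H_2: rank ker ∂_2 − rank ∂_3 = (4 − 3) − 0 = 1, and there is no ∂_3, so H_2 ≅ Z.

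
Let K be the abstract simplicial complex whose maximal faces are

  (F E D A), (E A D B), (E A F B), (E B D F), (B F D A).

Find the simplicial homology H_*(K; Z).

H_0 ≅ Z,  H_1 = 0,  H_2 = 0,  H_3 ≅ Z.

Fix the vertex order A < B < D < E < F and write every simplex with vertices in increasing order. Then dim K = 3 and the simplices of K are:

  0-simplices (5): A, B, D, E, F
  1-simplices (10): AB, AD, AE, AF, BD, BE, BF, DE, DF, EF
  2-simplices (10): ABD, ABE, ABF, ADE, ADF, AEF, BDE, BDF, BEF, DEF
  3-simplices (5): ABDE, ABDF, ABEF, ADEF, BDEF

so the chain groups are C_0 ≅ Z^5, C_1 ≅ Z^10, C_2 ≅ Z^10, C_3 ≅ Z^5.

The boundary map ∂_1: C_1 → C_0 maps an edge to its endpoints' difference, ∂[p,q] = q − p.
As a 5×10 matrix over Z this has rank 4, with invariant factors (1,1,1,1).

Boundary ∂_2: C_2 → C_1 sends each 2-simplex [p,q,r] to [q,r] − [p,r] + [p,q]. For instance
  ∂BDF = DF − BF + BD,
  ∂ABD = BD − AD + AB.
This gives a 10×10 integer matrix of rank 6; reducing to Smith normal form yields diagonal entries (1,1,1,1,1,1).

The boundary map ∂_3: C_3 → C_2 sends each 3-simplex σ to the alternating sum Σ_i (−1)^i (σ with its i-th vertex removed). For instance
  ∂BDEF = DEF − BEF + BDF − BDE,
  ∂ADEF = DEF − AEF + ADF − ADE.
The resulting 10×5 matrix has rank 4, and its Smith normal form has invariant factors (1,1,1,1).

From H_k ≅ ker(∂_k) / im(∂_{k+1}) we obtain:

  H_0: rank C_0 − rank ∂_1 = 5 − 4 = 1, and the invariant factors of ∂_1 are all 1, so H_0 ≅ Z.
  H_1: rank ker ∂_1 − rank ∂_2 = (10 − 4) − 6 = 0, and the invariant factors of ∂_2 are all 1, so H_1 ≅ 0.
  H_2: rank ker ∂_2 − rank ∂_3 = (10 − 6) − 4 = 0, and the invariant factors of ∂_3 are all 1, so H_2 ≅ 0.
  H_3: rank ker ∂_3 − rank ∂_4 = (5 − 4) − 0 = 1, and there is no ∂_4, so H_3 ≅ Z.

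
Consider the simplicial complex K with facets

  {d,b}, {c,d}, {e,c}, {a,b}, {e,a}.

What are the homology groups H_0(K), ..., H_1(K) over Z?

H_0 = Z,  H_1 = Z.

We work with the vertex ordering a < b < c < d < e. The simplices of K, each written with vertices in increasing order, are:

  0-simplices (5): a, b, c, d, e
  1-simplices (5): ab, ae, bd, cd, ce

giving chain groups C_0 ≅ Z^5, C_1 ≅ Z^5.

Boundary ∂_1: C_1 → C_0 is given by ∂[p,q] = [q] − [p].
As a 5×5 matrix over Z this has rank 4, with invariant factors (1,1,1,1).

Reading off H_k = ker ∂_k / im ∂_{k+1}:

  H_0: rank C_0 − rank ∂_1 = 5 − 4 = 1, and the invariant factors of ∂_1 are all 1, so H_0 ≅ Z.
  H_1: rank ker ∂_1 − rank ∂_2 = (5 − 4) − 0 = 1, and there is no ∂_2, so H_1 ≅ Z.

(K is a triangulation of the circle S^1.)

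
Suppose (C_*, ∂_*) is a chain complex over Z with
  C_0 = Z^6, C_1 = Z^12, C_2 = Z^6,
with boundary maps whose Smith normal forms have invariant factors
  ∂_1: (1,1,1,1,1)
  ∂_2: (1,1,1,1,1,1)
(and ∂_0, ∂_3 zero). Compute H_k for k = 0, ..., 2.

H_0: b_0 = 6 − 0 − 5 = 1; torsion from ∂_1 factors > 1: none. So H_0 ≅ Z.
H_1: b_1 = 12 − 5 − 6 = 1; torsion from ∂_2 factors > 1: none. So H_1 ≅ Z.
H_2: b_2 = 6 − 6 − 0 = 0; torsion from ∂_3 factors > 1: none. So H_2 ≅ 0.

H_0 ≅ Z,  H_1 ≅ Z,  H_2 = 0.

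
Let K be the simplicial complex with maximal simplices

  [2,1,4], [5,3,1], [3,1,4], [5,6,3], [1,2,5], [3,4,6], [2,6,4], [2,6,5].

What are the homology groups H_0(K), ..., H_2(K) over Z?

K has 6 vertices, 12 edges, 8 triangles.
rank ∂_0 = 0, rank ∂_1 = 5 ⇒ b_0 = 6 − 0 − 5 = 1; all invariant factors of ∂_1 are 1 so no torsion. So H_0 = Z.
rank ∂_1 = 5, rank ∂_2 = 7 ⇒ b_1 = 12 − 5 − 7 = 0; all invariant factors of ∂_2 are 1 so no torsion. So H_1 = 0.
rank ∂_2 = 7, rank ∂_3 = 0 ⇒ b_2 = 8 − 7 − 0 = 1. So H_2 = Z.

H_0 = Z,  H_1 = 0,  H_2 = Z.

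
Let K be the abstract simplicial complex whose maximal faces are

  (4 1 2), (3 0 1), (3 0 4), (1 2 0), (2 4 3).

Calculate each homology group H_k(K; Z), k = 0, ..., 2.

H_0 ≅ Z,  H_1 ≅ Z,  H_2 = 0.

Take the total order 0 < 1 < 2 < 3 < 4 on the vertex set. Then K (dimension 2) consists of the simplices:

  0-simplices (5): [0], [1], [2], [3], [4]
  1-simplices (10): [0,1], [0,2], [0,3], [0,4], [1,2], [1,3], [1,4], [2,3], [2,4], [3,4]
  2-simplices (5): [0,1,2], [0,1,3], [0,3,4], [1,2,4], [2,3,4]

so the chain groups are C_0 ≅ Z^5, C_1 ≅ Z^10, C_2 ≅ Z^5.

∂_1: C_1 → C_0 is given by ∂[p,q] = [q] − [p].
The 5×10 boundary matrix has rank 4 and Smith normal form diag(1,1,1,1).

The boundary map ∂_2: C_2 → C_1 acts by ∂[p,q,r] = [q,r] − [p,r] + [p,q]. For instance
  ∂[2,3,4] = [3,4] − [2,4] + [2,3],
  ∂[1,2,4] = [2,4] − [1,4] + [1,2].
The 10×5 boundary matrix has rank 5 and Smith normal form diag(1,1,1,1,1).

Reading off H_k = ker ∂_k / im ∂_{k+1}:

  H_0: rank C_0 − rank ∂_1 = 5 − 4 = 1, and the invariant factors of ∂_1 are all 1, so H_0 ≅ Z.
  H_1: rank ker ∂_1 − rank ∂_2 = (10 − 4) − 5 = 1, and the invariant factors of ∂_2 are all 1, so H_1 ≅ Z.
  H_2: rank ker ∂_2 − rank ∂_3 = (5 − 5) − 0 = 0, and there is no ∂_3, so H_2 ≅ 0.

(K is a triangulation of the Möbius band.)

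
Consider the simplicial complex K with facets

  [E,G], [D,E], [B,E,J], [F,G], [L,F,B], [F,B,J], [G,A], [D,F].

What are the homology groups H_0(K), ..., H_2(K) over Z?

Order the vertices as A < B < D < E < F < G < J < L. Listing each simplex with vertices in this order, K has dimension 2 with simplices:

  0-simplices (8): A, B, D, E, F, G, J, L
  1-simplices (12): AG, BE, BF, BJ, BL, DE, DF, EG, EJ, FG, FJ, FL
  2-simplices (3): BEJ, BFJ, BFL

giving chain groups C_0 ≅ Z^8, C_1 ≅ Z^12, C_2 ≅ Z^3.

Boundary ∂_1: C_1 → C_0 sends each edge [p,q] (with p < q) to q − p.
The resulting 8×12 matrix has rank 7, and its Smith normal form has invariant factors (1,1,1,1,1,1,1).

∂_2: C_2 → C_1 sends each 2-simplex [p,q,r] to [q,r] − [p,r] + [p,q]. For instance
  ∂BFL = FL − BL + BF,
  ∂BFJ = FJ − BJ + BF.
As a 12×3 matrix over Z this has rank 3, with invariant factors (1,1,1).

From H_k ≅ ker(∂_k) / im(∂_{k+1}) we obtain:

  H_0: rank C_0 − rank ∂_1 = 8 − 7 = 1, and the invariant factors of ∂_1 are all 1, so H_0 = Z.
  H_1: rank ker ∂_1 − rank ∂_2 = (12 − 7) − 3 = 2, and the invariant factors of ∂_2 are all 1, so H_1 = Z^2.
  H_2: rank ker ∂_2 − rank ∂_3 = (3 − 3) − 0 = 0, and there is no ∂_3, so H_2 = 0.

As a check, the Euler characteristic is 8 − 12 + 3 = -1, which agrees with 1 − 2 + 0 = -1.

H_0 = Z,  H_1 = Z^2,  H_2 = 0.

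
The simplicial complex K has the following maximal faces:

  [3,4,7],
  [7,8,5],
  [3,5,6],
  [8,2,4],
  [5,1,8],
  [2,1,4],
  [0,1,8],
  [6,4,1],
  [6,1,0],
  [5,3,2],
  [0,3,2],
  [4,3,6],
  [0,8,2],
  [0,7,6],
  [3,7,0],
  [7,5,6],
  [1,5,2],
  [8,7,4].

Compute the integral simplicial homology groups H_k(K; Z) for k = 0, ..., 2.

H_0 ≅ Z,  H_1 ≅ Z ⊕ Z/2Z,  H_2 = 0.

We work with the vertex ordering 0 < 1 < 2 < 3 < 4 < 5 < 6 < 7 < 8. The simplices of K, each written with vertices in increasing order, are:

  0-simplices (9): [0], [1], [2], [3], [4], [5], [6], [7], [8]
  1-simplices (27): (27 of them)
  2-simplices (18): [0,1,6], [0,1,8], [0,2,3], [0,2,8], [0,3,7], [0,6,7], [1,2,4], [1,2,5], [1,4,6], [1,5,8], [2,3,5], [2,4,8], [3,4,6], [3,4,7], [3,5,6], [4,7,8], [5,6,7], [5,7,8]

Hence C_0 ≅ Z^9, C_1 ≅ Z^27, C_2 ≅ Z^18.

∂_1: C_1 → C_0 maps an edge to its endpoints' difference, ∂[p,q] = q − p. For instance
  ∂[2,3] = [3] − [2].
This gives a 9×27 integer matrix of rank 8; reducing to Smith normal form yields diagonal entries (1,1,1,1,1,1,1,1).

∂_2: C_2 → C_1 acts by ∂[p,q,r] = [q,r] − [p,r] + [p,q]. For instance
  ∂[1,5,8] = [5,8] − [1,8] + [1,5],
  ∂[1,2,4] = [2,4] − [1,4] + [1,2].
The resulting 27×18 matrix has rank 18, and its Smith normal form has invariant factors (1,1,1,1,1,1,1,1,1,1,1,1,1,1,1,1,1,2).

Now H_k = ker ∂_k / im ∂_{k+1}, so:

  H_0: rank C_0 − rank ∂_1 = 9 − 8 = 1, and the invariant factors of ∂_1 are all 1, so H_0 ≅ Z.
  H_1: rank ker ∂_1 − rank ∂_2 = (27 − 8) − 18 = 1, and ∂_2 has invariant factor 2 > 1, so H_1 ≅ Z ⊕ Z/2Z.
  H_2: rank ker ∂_2 − rank ∂_3 = (18 − 18) − 0 = 0, and there is no ∂_3, so H_2 ≅ 0.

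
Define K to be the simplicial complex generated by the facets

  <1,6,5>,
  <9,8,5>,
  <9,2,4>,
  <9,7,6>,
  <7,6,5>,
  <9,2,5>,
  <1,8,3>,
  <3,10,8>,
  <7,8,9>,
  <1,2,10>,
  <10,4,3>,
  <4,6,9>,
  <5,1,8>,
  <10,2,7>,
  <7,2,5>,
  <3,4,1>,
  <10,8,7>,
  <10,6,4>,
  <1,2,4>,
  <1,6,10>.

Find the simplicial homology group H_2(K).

Fix the vertex order 1 < 2 < 3 < 4 < 5 < 6 < 7 < 8 < 9 < 10 and write every simplex with vertices in increasing order. Then dim K = 2 and the simplices of K are:

  0-simplices (10): [1], [2], [3], [4], [5], [6], [7], [8], [9], [10]
  1-simplices (30): (30 of them)
  2-simplices (20): (20 of them)

so the chain groups are C_0 ≅ Z^10, C_1 ≅ Z^30, C_2 ≅ Z^20.

The boundary map ∂_1: C_1 → C_0 maps an edge to its endpoints' difference, ∂[p,q] = q − p. For instance
  ∂[2,4] = [4] − [2].
As a 10×30 matrix over Z this has rank 9, with invariant factors (1,1,1,1,1,1,1,1,1).

The boundary map ∂_2: C_2 → C_1 sends each 2-simplex [p,q,r] to [q,r] − [p,r] + [p,q]. For instance
  ∂[1,5,6] = [5,6] − [1,6] + [1,5],
  ∂[2,5,9] = [5,9] − [2,9] + [2,5].
This gives a 30×20 integer matrix of rank 20; reducing to Smith normal form yields diagonal entries (1,1,1,1,1,1,1,1,1,1,1,1,1,1,1,1,1,1,1,2).

Computing H_k = (kernel of ∂_k) / (image of ∂_{k+1}):

  H_2: rank ker ∂_2 − rank ∂_3 = (20 − 20) − 0 = 0, and there is no ∂_3, so H_2 = 0.

H_2 ≅ 0.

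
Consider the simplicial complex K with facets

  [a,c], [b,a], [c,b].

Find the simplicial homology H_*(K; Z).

We work with the vertex ordering a < b < c. The simplices of K, each written with vertices in increasing order, are:

  0-simplices (3): a, b, c
  1-simplices (3): ab, ac, bc

giving chain groups C_0 ≅ Z^3, C_1 ≅ Z^3.

The boundary map ∂_1: C_1 → C_0 is given by ∂[p,q] = [q] − [p].
The resulting 3×3 matrix has rank 2, and its Smith normal form has invariant factors (1,1).

From H_k ≅ ker(∂_k) / im(∂_{k+1}) we obtain:

  H_0: rank C_0 − rank ∂_1 = 3 − 2 = 1, and the invariant factors of ∂_1 are all 1, so H_0 ≅ Z.
  H_1: rank ker ∂_1 − rank ∂_2 = (3 − 2) − 0 = 1, and there is no ∂_2, so H_1 ≅ Z.

H_0 = Z,  H_1 = Z.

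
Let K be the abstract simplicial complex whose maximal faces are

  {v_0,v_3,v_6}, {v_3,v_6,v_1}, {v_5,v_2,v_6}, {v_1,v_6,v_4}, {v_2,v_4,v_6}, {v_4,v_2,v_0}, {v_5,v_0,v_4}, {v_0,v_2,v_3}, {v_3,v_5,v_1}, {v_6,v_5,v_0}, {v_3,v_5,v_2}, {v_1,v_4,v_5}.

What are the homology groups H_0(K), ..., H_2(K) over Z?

H_0 = Z,  H_1 = Z/2Z,  H_2 = 0.

Fix the vertex order v_0 < v_1 < v_2 < v_3 < v_4 < v_5 < v_6 and write every simplex with vertices in increasing order. Then dim K = 2 and the simplices of K are:

  0-simplices (7): [v_0], [v_1], [v_2], [v_3], [v_4], [v_5], [v_6]
  1-simplices (18): (18 of them)
  2-simplices (12): (12 of them)

Hence C_0 ≅ Z^7, C_1 ≅ Z^18, C_2 ≅ Z^12.

Boundary ∂_1: C_1 → C_0 is given by ∂[p,q] = [q] − [p]. For instance
  ∂[v_1,v_3] = [v_3] − [v_1].
This gives a 7×18 integer matrix of rank 6; reducing to Smith normal form yields diagonal entries (1,1,1,1,1,1).

∂_2: C_2 → C_1 sends each 2-simplex [p,q,r] to [q,r] − [p,r] + [p,q]. For instance
  ∂[v_2,v_4,v_6] = [v_4,v_6] − [v_2,v_6] + [v_2,v_4],
  ∂[v_0,v_2,v_4] = [v_2,v_4] − [v_0,v_4] + [v_0,v_2].
The resulting 18×12 matrix has rank 12, and its Smith normal form has invariant factors (1,1,1,1,1,1,1,1,1,1,1,2).

Reading off H_k = ker ∂_k / im ∂_{k+1}:

  H_0: rank C_0 − rank ∂_1 = 7 − 6 = 1, and the invariant factors of ∂_1 are all 1, so H_0 = Z.
  H_1: rank ker ∂_1 − rank ∂_2 = (18 − 6) − 12 = 0, and ∂_2 has invariant factor 2 > 1, so H_1 = Z/2Z.
  H_2: rank ker ∂_2 − rank ∂_3 = (12 − 12) − 0 = 0, and there is no ∂_3, so H_2 = 0.

(K is a triangulation of the real projective plane RP^2.)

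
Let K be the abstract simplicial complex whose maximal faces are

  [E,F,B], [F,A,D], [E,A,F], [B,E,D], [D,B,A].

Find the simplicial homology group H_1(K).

Take the total order A < B < D < E < F on the vertex set. Then K (dimension 2) consists of the simplices:

  0-simplices (5): A, B, D, E, F
  1-simplices (10): AB, AD, AE, AF, BD, BE, BF, DE, DF, EF
  2-simplices (5): ABD, ADF, AEF, BDE, BEF

Hence C_0 ≅ Z^5, C_1 ≅ Z^10, C_2 ≅ Z^5.

Boundary ∂_1: C_1 → C_0 sends each edge [p,q] (with p < q) to q − p.
This gives a 5×10 integer matrix of rank 4; reducing to Smith normal form yields diagonal entries (1,1,1,1).

Boundary ∂_2: C_2 → C_1 acts by ∂[p,q,r] = [q,r] − [p,r] + [p,q]. For instance
  ∂ABD = BD − AD + AB,
  ∂BEF = EF − BF + BE.
This gives a 10×5 integer matrix of rank 5; reducing to Smith normal form yields diagonal entries (1,1,1,1,1).

Computing H_k = (kernel of ∂_k) / (image of ∂_{k+1}):

  H_1: rank ker ∂_1 − rank ∂_2 = (10 − 4) − 5 = 1, and the invariant factors of ∂_2 are all 1, so H_1 ≅ Z.

H_1 = Z.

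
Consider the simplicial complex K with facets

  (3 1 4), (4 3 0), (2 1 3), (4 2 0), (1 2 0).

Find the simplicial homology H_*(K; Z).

We work with the vertex ordering 0 < 1 < 2 < 3 < 4. The simplices of K, each written with vertices in increasing order, are:

  0-simplices (5): [0], [1], [2], [3], [4]
  1-simplices (10): [0,1], [0,2], [0,3], [0,4], [1,2], [1,3], [1,4], [2,3], [2,4], [3,4]
  2-simplices (5): [0,1,2], [0,2,4], [0,3,4], [1,2,3], [1,3,4]

Hence C_0 ≅ Z^5, C_1 ≅ Z^10, C_2 ≅ Z^5.

∂_1: C_1 → C_0 maps an edge to its endpoints' difference, ∂[p,q] = q − p. For instance
  ∂[0,4] = [4] − [0].
The 5×10 boundary matrix has rank 4 and Smith normal form diag(1,1,1,1).

The boundary map ∂_2: C_2 → C_1 maps a triangle to the signed sum of its edges. For instance
  ∂[0,3,4] = [3,4] − [0,4] + [0,3],
  ∂[0,2,4] = [2,4] − [0,4] + [0,2].
The 10×5 boundary matrix has rank 5 and Smith normal form diag(1,1,1,1,1).

Reading off H_k = ker ∂_k / im ∂_{k+1}:

  H_0: rank C_0 − rank ∂_1 = 5 − 4 = 1, and the invariant factors of ∂_1 are all 1, so H_0 ≅ Z.
  H_1: rank ker ∂_1 − rank ∂_2 = (10 − 4) − 5 = 1, and the invariant factors of ∂_2 are all 1, so H_1 ≅ Z.
  H_2: rank ker ∂_2 − rank ∂_3 = (5 − 5) − 0 = 0, and there is no ∂_3, so H_2 ≅ 0.

(K is a triangulation of the Möbius band.)

H_0 ≅ Z,  H_1 ≅ Z,  H_2 = 0.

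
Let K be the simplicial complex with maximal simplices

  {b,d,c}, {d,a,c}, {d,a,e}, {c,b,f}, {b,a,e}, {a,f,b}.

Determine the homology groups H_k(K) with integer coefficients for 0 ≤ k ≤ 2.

Take the total order a < b < c < d < e < f on the vertex set. Then K (dimension 2) consists of the simplices:

  0-simplices (6): a, b, c, d, e, f
  1-simplices (12): ab, ac, ad, ae, af, bc, bd, be, bf, cd, cf, de
  2-simplices (6): abe, abf, acd, ade, bcd, bcf

so the chain groups are C_0 ≅ Z^6, C_1 ≅ Z^12, C_2 ≅ Z^6.

The boundary map ∂_1: C_1 → C_0 maps an edge to its endpoints' difference, ∂[p,q] = q − p.
The 6×12 boundary matrix has rank 5 and Smith normal form diag(1,1,1,1,1).

∂_2: C_2 → C_1 maps a triangle to the signed sum of its edges. For instance
  ∂bcd = cd − bd + bc,
  ∂acd = cd − ad + ac.
The 12×6 boundary matrix has rank 6 and Smith normal form diag(1,1,1,1,1,1).

Computing H_k = (kernel of ∂_k) / (image of ∂_{k+1}):

  H_0: rank C_0 − rank ∂_1 = 6 − 5 = 1, and the invariant factors of ∂_1 are all 1, so H_0 = Z.
  H_1: rank ker ∂_1 − rank ∂_2 = (12 − 5) − 6 = 1, and the invariant factors of ∂_2 are all 1, so H_1 = Z.
  H_2: rank ker ∂_2 − rank ∂_3 = (6 − 6) − 0 = 0, and there is no ∂_3, so H_2 = 0.

H_0 = Z,  H_1 = Z,  H_2 = 0.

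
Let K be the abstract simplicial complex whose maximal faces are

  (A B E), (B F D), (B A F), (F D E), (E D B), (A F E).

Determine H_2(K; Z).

H_2 ≅ Z.

Order the vertices as A < B < D < E < F. Listing each simplex with vertices in this order, K has dimension 2 with simplices:

  0-simplices (5): A, B, D, E, F
  1-simplices (9): AB, AE, AF, BD, BE, BF, DE, DF, EF
  2-simplices (6): ABE, ABF, AEF, BDE, BDF, DEF

Hence C_0 ≅ Z^5, C_1 ≅ Z^9, C_2 ≅ Z^6.

∂_1: C_1 → C_0 is given by ∂[p,q] = [q] − [p]. For instance
  ∂AE = E − A.
As a 5×9 matrix over Z this has rank 4, with invariant factors (1,1,1,1).

Boundary ∂_2: C_2 → C_1 maps a triangle to the signed sum of its edges. For instance
  ∂ABE = BE − AE + AB,
  ∂DEF = EF − DF + DE.
The 9×6 boundary matrix has rank 5 and Smith normal form diag(1,1,1,1,1).

Now H_k = ker ∂_k / im ∂_{k+1}, so:

  H_2: rank ker ∂_2 − rank ∂_3 = (6 − 5) − 0 = 1, and there is no ∂_3, so H_2 ≅ Z.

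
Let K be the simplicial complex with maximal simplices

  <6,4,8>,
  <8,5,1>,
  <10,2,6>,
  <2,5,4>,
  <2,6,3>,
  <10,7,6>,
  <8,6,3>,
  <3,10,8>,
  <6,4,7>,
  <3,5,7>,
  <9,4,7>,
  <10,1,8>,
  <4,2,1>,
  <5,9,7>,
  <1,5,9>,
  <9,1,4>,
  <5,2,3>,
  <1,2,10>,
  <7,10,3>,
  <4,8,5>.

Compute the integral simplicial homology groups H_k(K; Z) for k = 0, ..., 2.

H_0 ≅ Z,  H_1 ≅ Z ⊕ Z/2Z,  H_2 = 0.

Take the total order 1 < 2 < 3 < 4 < 5 < 6 < 7 < 8 < 9 < 10 on the vertex set. Then K (dimension 2) consists of the simplices:

  0-simplices (10): [1], [2], [3], [4], [5], [6], [7], [8], [9], [10]
  1-simplices (30): (30 of them)
  2-simplices (20): (20 of them)

Hence C_0 ≅ Z^10, C_1 ≅ Z^30, C_2 ≅ Z^20.

The boundary map ∂_1: C_1 → C_0 is given by ∂[p,q] = [q] − [p]. For instance
  ∂[5,7] = [7] − [5].
As a 10×30 matrix over Z this has rank 9, with invariant factors (1,1,1,1,1,1,1,1,1).

The boundary map ∂_2: C_2 → C_1 sends each 2-simplex [p,q,r] to [q,r] − [p,r] + [p,q]. For instance
  ∂[3,6,8] = [6,8] − [3,8] + [3,6],
  ∂[2,4,5] = [4,5] − [2,5] + [2,4].
The resulting 30×20 matrix has rank 20, and its Smith normal form has invariant factors (1,1,1,1,1,1,1,1,1,1,1,1,1,1,1,1,1,1,1,2).

Computing H_k = (kernel of ∂_k) / (image of ∂_{k+1}):

  H_0: rank C_0 − rank ∂_1 = 10 − 9 = 1, and the invariant factors of ∂_1 are all 1, so H_0 ≅ Z.
  H_1: rank ker ∂_1 − rank ∂_2 = (30 − 9) − 20 = 1, and ∂_2 has invariant factor 2 > 1, so H_1 ≅ Z ⊕ Z/2Z.
  H_2: rank ker ∂_2 − rank ∂_3 = (20 − 20) − 0 = 0, and there is no ∂_3, so H_2 ≅ 0.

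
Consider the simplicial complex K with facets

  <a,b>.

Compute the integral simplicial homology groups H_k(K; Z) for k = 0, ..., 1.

Take the total order a < b on the vertex set. Then K (dimension 1) consists of the simplices:

  0-simplices (2): a, b
  1-simplices (1): ab

so the chain groups are C_0 ≅ Z^2, C_1 ≅ Z^1.

∂_1: C_1 → C_0 maps an edge to its endpoints' difference, ∂[p,q] = q − p.
This gives a 2×1 integer matrix of rank 1; reducing to Smith normal form yields diagonal entries (1).

Now H_k = ker ∂_k / im ∂_{k+1}, so:

  H_0: rank C_0 − rank ∂_1 = 2 − 1 = 1, and the invariant factors of ∂_1 are all 1, so H_0 = Z.
  H_1: rank ker ∂_1 − rank ∂_2 = (1 − 1) − 0 = 0, and there is no ∂_2, so H_1 = 0.

As a check, the Euler characteristic is 2 − 1 = 1, which agrees with 1 − 0 = 1.
(K is a triangulation of the 1-simplex.)

H_0 = Z,  H_1 = 0.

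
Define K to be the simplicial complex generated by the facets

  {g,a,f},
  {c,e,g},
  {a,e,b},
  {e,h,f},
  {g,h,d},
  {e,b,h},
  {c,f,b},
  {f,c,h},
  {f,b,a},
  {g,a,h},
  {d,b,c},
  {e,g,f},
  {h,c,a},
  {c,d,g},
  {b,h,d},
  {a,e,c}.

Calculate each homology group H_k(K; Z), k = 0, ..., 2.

Take the total order a < b < c < d < e < f < g < h on the vertex set. Then K (dimension 2) consists of the simplices:

  0-simplices (8): a, b, c, d, e, f, g, h
  1-simplices (24): ab, ac, ae, af, ag, ah, bc, bd, be, bf, bh, cd, ce, cf, cg, ch, dg, dh, ef, eg, eh, fg, fh, gh
  2-simplices (16): abe, abf, ace, ach, afg, agh, bcd, bcf, bdh, beh, cdg, ceg, cfh, dgh, efg, efh

Hence C_0 ≅ Z^8, C_1 ≅ Z^24, C_2 ≅ Z^16.

Boundary ∂_1: C_1 → C_0 is given by ∂[p,q] = [q] − [p]. For instance
  ∂bf = f − b.
This gives a 8×24 integer matrix of rank 7; reducing to Smith normal form yields diagonal entries (1,1,1,1,1,1,1).

Boundary ∂_2: C_2 → C_1 acts by ∂[p,q,r] = [q,r] − [p,r] + [p,q]. For instance
  ∂efh = fh − eh + ef,
  ∂abe = be − ae + ab.
This gives a 24×16 integer matrix of rank 15; reducing to Smith normal form yields diagonal entries (1,1,1,1,1,1,1,1,1,1,1,1,1,1,1).

Now H_k = ker ∂_k / im ∂_{k+1}, so:

  H_0: rank C_0 − rank ∂_1 = 8 − 7 = 1, and the invariant factors of ∂_1 are all 1, so H_0 = Z.
  H_1: rank ker ∂_1 − rank ∂_2 = (24 − 7) − 15 = 2, and the invariant factors of ∂_2 are all 1, so H_1 = Z^2.
  H_2: rank ker ∂_2 − rank ∂_3 = (16 − 15) − 0 = 1, and there is no ∂_3, so H_2 = Z.

H_0 = Z,  H_1 = Z^2,  H_2 = Z.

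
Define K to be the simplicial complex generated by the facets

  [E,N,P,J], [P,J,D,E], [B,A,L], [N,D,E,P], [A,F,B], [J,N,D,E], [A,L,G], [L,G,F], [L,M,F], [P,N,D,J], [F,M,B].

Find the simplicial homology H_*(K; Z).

Take the total order A < B < D < E < F < G < J < L < M < N < P on the vertex set. Then K (dimension 3) consists of the simplices:

  0-simplices (11): A, B, D, E, F, G, J, L, M, N, P
  1-simplices (22): AB, AF, AG, AL, BF, BL, BM, DE, DJ, DN, DP, EJ, EN, EP, FG, FL, FM, GL, JN, JP, LM, NP
  2-simplices (16): ABF, ABL, AGL, BFM, DEJ, DEN, DEP, DJN, DJP, DNP, EJN, EJP, ENP, FGL, FLM, JNP
  3-simplices (5): DEJN, DEJP, DENP, DJNP, EJNP

giving chain groups C_0 ≅ Z^11, C_1 ≅ Z^22, C_2 ≅ Z^16, C_3 ≅ Z^5.

The boundary map ∂_1: C_1 → C_0 maps an edge to its endpoints' difference, ∂[p,q] = q − p. For instance
  ∂JP = P − J.
The 11×22 boundary matrix has rank 9 and Smith normal form diag(1,1,1,1,1,1,1,1,1).

The boundary map ∂_2: C_2 → C_1 sends each 2-simplex [p,q,r] to [q,r] − [p,r] + [p,q]. For instance
  ∂EJN = JN − EN + EJ,
  ∂FLM = LM − FM + FL.
The 22×16 boundary matrix has rank 12 and Smith normal form diag(1,1,1,1,1,1,1,1,1,1,1,1).

The boundary map ∂_3: C_3 → C_2 sends each 3-simplex σ to the alternating sum Σ_i (−1)^i (σ with its i-th vertex removed). For instance
  ∂DEJN = EJN − DJN + DEN − DEJ,
  ∂DEJP = EJP − DJP + DEP − DEJ.
The resulting 16×5 matrix has rank 4, and its Smith normal form has invariant factors (1,1,1,1).

Now H_k = ker ∂_k / im ∂_{k+1}, so:

  H_0: rank C_0 − rank ∂_1 = 11 − 9 = 2, and the invariant factors of ∂_1 are all 1, so H_0 = Z^2.
  H_1: rank ker ∂_1 − rank ∂_2 = (22 − 9) − 12 = 1, and the invariant factors of ∂_2 are all 1, so H_1 = Z.
  H_2: rank ker ∂_2 − rank ∂_3 = (16 − 12) − 4 = 0, and the invariant factors of ∂_3 are all 1, so H_2 = 0.
  H_3: rank ker ∂_3 − rank ∂_4 = (5 − 4) − 0 = 1, and there is no ∂_4, so H_3 = Z.

H_0 = Z^2,  H_1 = Z,  H_2 = 0,  H_3 = Z.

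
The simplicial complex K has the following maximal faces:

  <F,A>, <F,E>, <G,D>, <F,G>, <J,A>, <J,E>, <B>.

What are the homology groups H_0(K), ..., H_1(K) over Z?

Fix the vertex order A < B < D < E < F < G < J and write every simplex with vertices in increasing order. Then dim K = 1 and the simplices of K are:

  0-simplices (7): A, B, D, E, F, G, J
  1-simplices (6): AF, AJ, DG, EF, EJ, FG

Hence C_0 ≅ Z^7, C_1 ≅ Z^6.

Boundary ∂_1: C_1 → C_0 sends each edge [p,q] (with p < q) to q − p. For instance
  ∂EF = F − E.
As a 7×6 matrix over Z this has rank 5, with invariant factors (1,1,1,1,1).

From H_k ≅ ker(∂_k) / im(∂_{k+1}) we obtain:

  H_0: rank C_0 − rank ∂_1 = 7 − 5 = 2, and the invariant factors of ∂_1 are all 1, so H_0 = Z^2.
  H_1: rank ker ∂_1 − rank ∂_2 = (6 − 5) − 0 = 1, and there is no ∂_2, so H_1 = Z.

As a check, the Euler characteristic is 7 − 6 = 1, which agrees with 2 − 1 = 1.

H_0 ≅ Z^2,  H_1 ≅ Z.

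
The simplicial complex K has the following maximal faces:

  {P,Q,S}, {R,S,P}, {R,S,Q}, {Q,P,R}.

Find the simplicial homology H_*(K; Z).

H_0 ≅ Z,  H_1 = 0,  H_2 ≅ Z.

We work with the vertex ordering P < Q < R < S. The simplices of K, each written with vertices in increasing order, are:

  0-simplices (4): P, Q, R, S
  1-simplices (6): PQ, PR, PS, QR, QS, RS
  2-simplices (4): PQR, PQS, PRS, QRS

so the chain groups are C_0 ≅ Z^4, C_1 ≅ Z^6, C_2 ≅ Z^4.

∂_1: C_1 → C_0 sends each edge [p,q] (with p < q) to q − p.
The 4×6 boundary matrix has rank 3 and Smith normal form diag(1,1,1).

Boundary ∂_2: C_2 → C_1 maps a triangle to the signed sum of its edges. For instance
  ∂PRS = RS − PS + PR,
  ∂QRS = RS − QS + QR.
The 6×4 boundary matrix has rank 3 and Smith normal form diag(1,1,1).

From H_k ≅ ker(∂_k) / im(∂_{k+1}) we obtain:

  H_0: rank C_0 − rank ∂_1 = 4 − 3 = 1, and the invariant factors of ∂_1 are all 1, so H_0 ≅ Z.
  H_1: rank ker ∂_1 − rank ∂_2 = (6 − 3) − 3 = 0, and the invariant factors of ∂_2 are all 1, so H_1 ≅ 0.
  H_2: rank ker ∂_2 − rank ∂_3 = (4 − 3) − 0 = 1, and there is no ∂_3, so H_2 ≅ Z.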